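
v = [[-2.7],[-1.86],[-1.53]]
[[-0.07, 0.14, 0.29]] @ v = [[-0.52]]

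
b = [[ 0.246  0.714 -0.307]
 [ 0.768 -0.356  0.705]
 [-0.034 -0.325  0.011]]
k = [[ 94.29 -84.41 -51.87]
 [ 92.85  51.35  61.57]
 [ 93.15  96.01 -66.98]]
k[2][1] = 96.01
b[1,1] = -0.356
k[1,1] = 51.35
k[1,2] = 61.57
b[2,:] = [-0.034, -0.325, 0.011]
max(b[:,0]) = 0.768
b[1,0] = 0.768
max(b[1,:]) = 0.768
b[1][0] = 0.768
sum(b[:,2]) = 0.409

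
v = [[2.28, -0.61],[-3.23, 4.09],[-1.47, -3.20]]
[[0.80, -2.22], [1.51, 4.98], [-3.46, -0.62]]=v @ [[0.57, -0.82], [0.82, 0.57]]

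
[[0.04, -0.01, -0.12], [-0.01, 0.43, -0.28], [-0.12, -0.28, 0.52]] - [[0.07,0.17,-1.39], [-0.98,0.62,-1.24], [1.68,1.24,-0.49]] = [[-0.03, -0.18, 1.27], [0.97, -0.19, 0.96], [-1.8, -1.52, 1.01]]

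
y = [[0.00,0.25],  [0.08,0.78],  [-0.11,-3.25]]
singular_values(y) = [3.35, 0.05]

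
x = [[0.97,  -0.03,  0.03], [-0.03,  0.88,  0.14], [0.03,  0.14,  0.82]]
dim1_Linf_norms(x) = [0.97, 0.88, 0.82]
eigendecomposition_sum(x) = [[0.02, 0.07, -0.08], [0.07, 0.27, -0.33], [-0.08, -0.33, 0.41]] + [[0.90,0.09,0.25], [0.09,0.01,0.02], [0.25,0.02,0.07]] + [[0.06, -0.19, -0.14], [-0.19, 0.60, 0.45], [-0.14, 0.45, 0.34]]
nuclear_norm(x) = 2.67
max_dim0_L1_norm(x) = 1.05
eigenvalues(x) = [0.7, 0.98, 0.99]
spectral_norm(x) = 0.99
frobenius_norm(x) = 1.56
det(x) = 0.68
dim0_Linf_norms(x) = [0.97, 0.88, 0.82]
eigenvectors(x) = [[-0.15, -0.96, -0.24], [-0.62, -0.09, 0.78], [0.77, -0.27, 0.58]]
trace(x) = 2.67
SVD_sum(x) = [[0.06, -0.19, -0.14], [-0.19, 0.6, 0.45], [-0.14, 0.45, 0.34]] + [[0.9, 0.09, 0.25],[0.09, 0.01, 0.02],[0.25, 0.02, 0.07]] + [[0.02, 0.07, -0.08], [0.07, 0.27, -0.33], [-0.08, -0.33, 0.41]]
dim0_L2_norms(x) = [0.97, 0.89, 0.83]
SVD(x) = [[-0.24, 0.96, 0.15], [0.78, 0.09, 0.62], [0.58, 0.27, -0.77]] @ diag([0.9942825484936296, 0.9754954307404644, 0.7002220207659059]) @ [[-0.24, 0.78, 0.58],  [0.96, 0.09, 0.27],  [0.15, 0.62, -0.77]]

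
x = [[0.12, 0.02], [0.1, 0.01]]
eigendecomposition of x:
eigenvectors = [[0.78, -0.16], [0.62, 0.99]]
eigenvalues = [0.14, -0.01]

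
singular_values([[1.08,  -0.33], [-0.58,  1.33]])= [1.68, 0.74]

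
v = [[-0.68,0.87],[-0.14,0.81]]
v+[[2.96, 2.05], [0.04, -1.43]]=[[2.28,2.92], [-0.1,-0.62]]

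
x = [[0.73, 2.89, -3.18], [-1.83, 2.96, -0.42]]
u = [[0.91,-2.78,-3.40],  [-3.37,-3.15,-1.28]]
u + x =[[1.64,  0.11,  -6.58],  [-5.20,  -0.19,  -1.7]]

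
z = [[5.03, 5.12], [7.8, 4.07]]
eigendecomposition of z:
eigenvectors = [[0.66, -0.60], [0.75, 0.8]]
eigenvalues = [10.89, -1.79]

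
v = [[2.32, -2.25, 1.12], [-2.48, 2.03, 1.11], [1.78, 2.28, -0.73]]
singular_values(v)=[4.55, 3.04, 1.45]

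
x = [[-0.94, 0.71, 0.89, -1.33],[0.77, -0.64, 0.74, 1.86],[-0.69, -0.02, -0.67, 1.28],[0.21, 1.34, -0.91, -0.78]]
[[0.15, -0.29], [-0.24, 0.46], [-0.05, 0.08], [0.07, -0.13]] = x@[[-0.07,0.14], [-0.01,0.02], [-0.03,0.06], [-0.09,0.17]]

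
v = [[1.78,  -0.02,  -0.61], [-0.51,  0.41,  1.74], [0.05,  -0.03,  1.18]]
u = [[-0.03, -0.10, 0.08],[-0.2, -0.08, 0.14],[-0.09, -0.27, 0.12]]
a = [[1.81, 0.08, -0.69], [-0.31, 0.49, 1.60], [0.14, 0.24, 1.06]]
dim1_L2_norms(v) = [1.88, 1.86, 1.18]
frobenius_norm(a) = 2.80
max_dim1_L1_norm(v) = 2.66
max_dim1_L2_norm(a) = 1.94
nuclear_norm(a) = 3.98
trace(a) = 3.36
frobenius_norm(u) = 0.42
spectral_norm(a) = 2.35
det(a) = 0.39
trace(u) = 0.01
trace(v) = 3.37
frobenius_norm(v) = 2.90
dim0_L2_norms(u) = [0.22, 0.3, 0.2]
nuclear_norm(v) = 4.20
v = u + a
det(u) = 0.00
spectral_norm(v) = 2.50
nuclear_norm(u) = 0.57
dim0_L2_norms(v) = [1.85, 0.41, 2.19]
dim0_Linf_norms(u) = [0.2, 0.27, 0.14]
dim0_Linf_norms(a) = [1.81, 0.49, 1.6]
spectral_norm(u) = 0.39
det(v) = 0.94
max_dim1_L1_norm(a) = 2.58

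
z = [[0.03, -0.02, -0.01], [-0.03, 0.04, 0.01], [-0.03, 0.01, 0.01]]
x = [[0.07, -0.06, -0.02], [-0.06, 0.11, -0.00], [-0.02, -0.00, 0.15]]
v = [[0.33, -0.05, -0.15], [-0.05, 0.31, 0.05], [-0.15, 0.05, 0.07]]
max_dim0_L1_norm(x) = 0.17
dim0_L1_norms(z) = [0.09, 0.07, 0.03]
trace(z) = 0.08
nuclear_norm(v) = 0.71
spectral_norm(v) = 0.43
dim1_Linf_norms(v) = [0.33, 0.31, 0.15]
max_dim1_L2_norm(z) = 0.05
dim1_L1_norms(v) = [0.53, 0.41, 0.27]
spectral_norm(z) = 0.07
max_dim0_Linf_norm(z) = 0.04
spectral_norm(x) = 0.16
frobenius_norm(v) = 0.51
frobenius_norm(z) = 0.07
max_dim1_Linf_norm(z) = 0.04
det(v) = -0.00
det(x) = 0.00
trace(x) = 0.33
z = x @ v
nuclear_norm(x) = 0.33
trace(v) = 0.71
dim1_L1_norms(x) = [0.15, 0.17, 0.17]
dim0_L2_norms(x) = [0.09, 0.13, 0.15]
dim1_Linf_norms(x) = [0.07, 0.11, 0.15]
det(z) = 0.00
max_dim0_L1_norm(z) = 0.09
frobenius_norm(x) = 0.22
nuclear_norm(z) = 0.09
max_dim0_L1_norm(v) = 0.53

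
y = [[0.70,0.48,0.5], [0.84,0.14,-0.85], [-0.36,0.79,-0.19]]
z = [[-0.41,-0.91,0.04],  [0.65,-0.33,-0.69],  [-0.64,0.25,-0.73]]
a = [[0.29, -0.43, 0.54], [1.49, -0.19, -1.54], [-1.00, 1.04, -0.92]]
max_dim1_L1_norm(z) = 1.67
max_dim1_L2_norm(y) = 1.2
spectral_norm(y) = 1.24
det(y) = 1.03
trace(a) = -0.82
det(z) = -1.01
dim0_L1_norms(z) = [1.7, 1.49, 1.46]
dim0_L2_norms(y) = [1.15, 0.93, 1.0]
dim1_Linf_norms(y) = [0.7, 0.85, 0.79]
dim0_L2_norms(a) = [1.82, 1.14, 1.87]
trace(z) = -1.47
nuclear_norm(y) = 3.07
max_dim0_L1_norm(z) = 1.7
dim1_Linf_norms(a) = [0.54, 1.54, 1.04]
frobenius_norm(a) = 2.85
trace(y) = 0.65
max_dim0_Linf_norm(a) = 1.54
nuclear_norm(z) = 3.01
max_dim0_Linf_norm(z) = 0.91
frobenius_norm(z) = 1.74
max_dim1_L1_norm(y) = 1.83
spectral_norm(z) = 1.01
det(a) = -0.00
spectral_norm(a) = 2.16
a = y + z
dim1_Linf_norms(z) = [0.91, 0.69, 0.73]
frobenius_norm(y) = 1.79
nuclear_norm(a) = 4.02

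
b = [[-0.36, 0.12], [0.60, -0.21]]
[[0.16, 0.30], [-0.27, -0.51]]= b @ [[-0.42, -0.6],  [0.09, 0.71]]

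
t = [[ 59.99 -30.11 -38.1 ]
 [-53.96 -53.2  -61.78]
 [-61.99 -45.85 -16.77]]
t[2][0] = -61.99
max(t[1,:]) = -53.2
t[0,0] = 59.99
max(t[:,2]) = -16.77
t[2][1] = -45.85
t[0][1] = -30.11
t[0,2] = -38.1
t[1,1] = -53.2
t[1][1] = -53.2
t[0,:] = [59.99, -30.11, -38.1]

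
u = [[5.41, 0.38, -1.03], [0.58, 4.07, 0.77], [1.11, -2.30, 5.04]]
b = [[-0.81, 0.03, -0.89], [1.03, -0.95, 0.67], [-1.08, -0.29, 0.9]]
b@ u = [[-5.35, 1.86, -3.63], [5.76, -5.02, 1.58], [-5.01, -3.66, 5.43]]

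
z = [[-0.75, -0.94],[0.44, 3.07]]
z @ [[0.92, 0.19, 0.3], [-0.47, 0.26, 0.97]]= [[-0.25, -0.39, -1.14], [-1.04, 0.88, 3.11]]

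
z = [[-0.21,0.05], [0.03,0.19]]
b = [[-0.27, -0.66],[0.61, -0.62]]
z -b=[[0.06,0.71], [-0.58,0.81]]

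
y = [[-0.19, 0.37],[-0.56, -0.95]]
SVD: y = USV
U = [[-0.22, 0.98], [0.98, 0.22]]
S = [1.13, 0.34]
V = [[-0.45, -0.89], [-0.89, 0.45]]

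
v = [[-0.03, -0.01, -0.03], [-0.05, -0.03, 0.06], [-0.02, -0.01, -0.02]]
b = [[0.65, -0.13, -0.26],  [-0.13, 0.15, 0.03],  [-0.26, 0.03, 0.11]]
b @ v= [[-0.01,  -0.0,  -0.02],[-0.00,  -0.0,  0.01],[0.0,  0.00,  0.01]]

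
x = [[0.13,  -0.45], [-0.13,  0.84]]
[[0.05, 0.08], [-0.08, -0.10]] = x @ [[0.05, 0.41], [-0.09, -0.06]]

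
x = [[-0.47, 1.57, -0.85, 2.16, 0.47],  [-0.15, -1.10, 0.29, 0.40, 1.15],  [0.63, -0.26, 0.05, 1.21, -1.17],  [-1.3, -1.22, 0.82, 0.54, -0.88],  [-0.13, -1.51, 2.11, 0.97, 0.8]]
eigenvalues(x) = [(0.95+2.15j), (0.95-2.15j), (-0.56+2.03j), (-0.56-2.03j), (-0.95+0j)]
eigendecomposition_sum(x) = [[(0.03+0.11j), -0.33+0.15j, 0.55-0.13j, 0.42-0.32j, (0.26+0.65j)], [0.04+0.06j, -0.17+0.16j, (0.31-0.18j), 0.20-0.28j, (0.29+0.35j)], [(-0.06+0.07j), (-0.25-0.17j), 0.33+0.34j, 0.41+0.16j, (-0.36+0.47j)], [-0.15+0.05j, -0.23-0.44j, 0.21+0.76j, 0.47+0.56j, -0.89+0.40j], [(0.03+0.16j), (-0.5+0.17j), (0.82-0.11j), 0.66-0.41j, (0.29+0.99j)]] + [[0.03-0.11j, (-0.33-0.15j), (0.55+0.13j), 0.42+0.32j, 0.26-0.65j],[(0.04-0.06j), (-0.17-0.16j), 0.31+0.18j, (0.2+0.28j), 0.29-0.35j],[-0.06-0.07j, -0.25+0.17j, (0.33-0.34j), 0.41-0.16j, -0.36-0.47j],[(-0.15-0.05j), (-0.23+0.44j), 0.21-0.76j, 0.47-0.56j, -0.89-0.40j],[(0.03-0.16j), (-0.5-0.17j), 0.82+0.11j, (0.66+0.41j), (0.29-0.99j)]] + [[-0.23+0.83j, (0.91+0.72j), (-1.04-0.23j), (0.66+0.3j), (0.06-0.82j)],[-0.18+0.04j, (-0.05+0.25j), -0.06-0.23j, (0.01+0.16j), (0.17-0.07j)],[0.32+0.18j, 0.40-0.30j, (-0.21+0.41j), (0.2-0.24j), -0.33-0.11j],[(-0.49-0.16j), -0.46+0.52j, (0.17-0.61j), (-0.2+0.38j), (0.48+0.06j)],[-0.09-0.19j, (-0.29+0.02j), 0.23-0.13j, (-0.17+0.05j), (0.12+0.16j)]] + [[-0.23-0.83j,0.91-0.72j,(-1.04+0.23j),(0.66-0.3j),0.06+0.82j], [-0.18-0.04j,-0.05-0.25j,(-0.06+0.23j),(0.01-0.16j),0.17+0.07j], [0.32-0.18j,(0.4+0.3j),(-0.21-0.41j),(0.2+0.24j),-0.33+0.11j], [-0.49+0.16j,(-0.46-0.52j),0.17+0.61j,(-0.2-0.38j),0.48-0.06j], [-0.09+0.19j,(-0.29-0.02j),(0.23+0.13j),-0.17-0.05j,(0.12-0.16j)]] + [[(-0.08-0j),0.41-0.00j,(0.13-0j),-0j,-0.15+0.00j], [0.14+0.00j,-0.66+0.00j,-0.22+0.00j,-0.00+0.00j,(0.25-0j)], [(0.11+0j),(-0.56+0j),(-0.18+0j),-0.00+0.00j,(0.21-0j)], [-0.03-0.00j,0.16-0.00j,0.05-0.00j,-0j,(-0.06+0j)], [-0.01-0.00j,0.05-0.00j,0.02-0.00j,0.00-0.00j,(-0.02+0j)]]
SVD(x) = [[0.4, 0.87, -0.18, 0.2, 0.09], [-0.32, 0.12, -0.46, 0.04, -0.82], [-0.03, 0.32, 0.61, -0.65, -0.32], [-0.43, 0.18, 0.56, 0.68, -0.09], [-0.74, 0.31, -0.25, -0.28, 0.47]] @ diag([3.594798630776322, 2.80800785333379, 2.0610099778795075, 1.395852741921674, 0.7981526757051491]) @ [[0.14,0.73,-0.65,-0.07,-0.10], [-0.18,0.17,0.04,0.97,0.09], [-0.07,-0.12,-0.01,0.10,-0.98], [-0.97,0.03,-0.17,-0.18,0.05], [-0.09,0.65,0.74,-0.15,-0.09]]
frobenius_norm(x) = 5.26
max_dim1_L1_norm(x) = 5.52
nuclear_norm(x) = 10.66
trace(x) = -0.18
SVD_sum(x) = [[0.20, 1.07, -0.95, -0.1, -0.14], [-0.16, -0.85, 0.76, 0.08, 0.11], [-0.01, -0.07, 0.07, 0.01, 0.01], [-0.22, -1.15, 1.02, 0.10, 0.15], [-0.37, -1.95, 1.73, 0.18, 0.26]] + [[-0.43,0.41,0.09,2.36,0.23], [-0.06,0.06,0.01,0.34,0.03], [-0.16,0.15,0.03,0.87,0.09], [-0.09,0.08,0.02,0.48,0.05], [-0.15,0.14,0.03,0.83,0.08]] + [[0.03, 0.04, 0.00, -0.04, 0.38], [0.07, 0.11, 0.01, -0.1, 0.94], [-0.09, -0.15, -0.01, 0.13, -1.24], [-0.09, -0.14, -0.01, 0.12, -1.14], [0.04, 0.06, 0.01, -0.05, 0.51]] + [[-0.27, 0.01, -0.05, -0.05, 0.01], [-0.06, 0.0, -0.01, -0.01, 0.0], [0.87, -0.02, 0.15, 0.16, -0.05], [-0.92, 0.02, -0.16, -0.17, 0.05], [0.38, -0.01, 0.07, 0.07, -0.02]] + [[-0.01, 0.05, 0.05, -0.01, -0.01], [0.06, -0.42, -0.48, 0.1, 0.06], [0.02, -0.17, -0.19, 0.04, 0.02], [0.01, -0.04, -0.05, 0.01, 0.01], [-0.03, 0.24, 0.27, -0.05, -0.03]]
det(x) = -23.18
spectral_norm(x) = 3.59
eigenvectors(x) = [[-0.40+0.04j, (-0.4-0.04j), (-0.78+0j), -0.78-0.00j, -0.42+0.00j], [-0.24+0.10j, -0.24-0.10j, (-0.08-0.15j), (-0.08+0.15j), 0.68+0.00j], [-0.20-0.27j, (-0.2+0.27j), (-0.08+0.32j), -0.08-0.32j, 0.58+0.00j], [(-0.08-0.55j), (-0.08+0.55j), (0.03-0.46j), 0.03+0.46j, -0.16+0.00j], [(-0.59+0j), (-0.59-0j), (0.14-0.13j), 0.14+0.13j, (-0.05+0j)]]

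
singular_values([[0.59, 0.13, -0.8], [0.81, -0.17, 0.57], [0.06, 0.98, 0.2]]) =[1.01, 1.0, 1.0]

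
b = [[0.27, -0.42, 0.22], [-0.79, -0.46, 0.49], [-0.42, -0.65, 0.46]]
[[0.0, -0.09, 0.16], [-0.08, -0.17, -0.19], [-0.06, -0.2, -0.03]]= b @ [[0.08, 0.1, 0.35], [0.07, 0.33, -0.14], [0.04, 0.12, 0.05]]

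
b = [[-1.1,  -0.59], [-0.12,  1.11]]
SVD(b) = [[-0.8, 0.60],[0.60, 0.8]] @ diag([1.3956780171886756, 0.9255716462469492]) @ [[0.58, 0.81], [-0.81, 0.58]]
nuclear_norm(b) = 2.32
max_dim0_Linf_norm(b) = 1.11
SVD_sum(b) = [[-0.65, -0.91], [0.48, 0.68]] + [[-0.45, 0.32],[-0.6, 0.43]]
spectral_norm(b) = 1.40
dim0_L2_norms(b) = [1.11, 1.26]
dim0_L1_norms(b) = [1.22, 1.7]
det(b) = -1.29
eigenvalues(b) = [-1.13, 1.14]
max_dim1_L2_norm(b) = 1.25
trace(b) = 0.01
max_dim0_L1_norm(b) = 1.7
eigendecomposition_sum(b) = [[-1.12, -0.29],  [-0.06, -0.02]] + [[0.02,-0.3],[-0.06,1.13]]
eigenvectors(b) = [[-1.0, 0.25], [-0.05, -0.97]]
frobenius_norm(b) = 1.67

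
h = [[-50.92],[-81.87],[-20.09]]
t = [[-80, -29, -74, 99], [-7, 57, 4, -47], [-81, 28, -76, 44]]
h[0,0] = -50.92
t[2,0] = -81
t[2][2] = -76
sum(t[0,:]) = -84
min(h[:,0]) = -81.87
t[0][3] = 99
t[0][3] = 99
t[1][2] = 4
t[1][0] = -7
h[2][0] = -20.09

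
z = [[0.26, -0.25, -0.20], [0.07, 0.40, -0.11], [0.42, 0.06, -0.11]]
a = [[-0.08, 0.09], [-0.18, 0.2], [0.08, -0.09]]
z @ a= [[0.01, -0.01], [-0.09, 0.1], [-0.05, 0.06]]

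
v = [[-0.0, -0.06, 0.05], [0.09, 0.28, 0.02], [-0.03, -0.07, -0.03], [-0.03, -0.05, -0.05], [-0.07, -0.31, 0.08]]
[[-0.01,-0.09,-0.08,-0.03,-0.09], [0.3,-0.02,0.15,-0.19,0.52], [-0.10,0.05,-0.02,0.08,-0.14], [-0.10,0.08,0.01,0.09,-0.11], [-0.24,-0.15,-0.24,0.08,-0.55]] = v @ [[-0.25, -0.66, -1.43, 0.49, 1.06], [1.09, 0.24, 1.01, -0.72, 1.52], [1.03, -1.53, -0.37, -1.39, -0.02]]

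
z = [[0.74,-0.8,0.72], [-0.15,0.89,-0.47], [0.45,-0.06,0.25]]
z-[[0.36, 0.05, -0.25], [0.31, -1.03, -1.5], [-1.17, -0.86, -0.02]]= [[0.38, -0.85, 0.97], [-0.46, 1.92, 1.03], [1.62, 0.80, 0.27]]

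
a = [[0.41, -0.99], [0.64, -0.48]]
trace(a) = -0.07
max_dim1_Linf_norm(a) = 0.99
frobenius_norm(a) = 1.34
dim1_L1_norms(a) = [1.4, 1.12]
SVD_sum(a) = [[0.57, -0.88], [0.41, -0.63]] + [[-0.16, -0.11], [0.23, 0.15]]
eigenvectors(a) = [[(0.78+0j), (0.78-0j)], [(0.35-0.52j), 0.35+0.52j]]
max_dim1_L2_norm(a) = 1.07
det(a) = 0.44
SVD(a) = [[-0.81, -0.58], [-0.58, 0.81]] @ diag([1.2939247961968074, 0.3375775789163888]) @ [[-0.55, 0.84], [0.84, 0.55]]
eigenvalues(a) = [(-0.03+0.66j), (-0.03-0.66j)]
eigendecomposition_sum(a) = [[0.21+0.34j, (-0.5-0.03j)], [0.32+0.02j, -0.24+0.32j]] + [[0.21-0.34j, -0.50+0.03j], [(0.32-0.02j), -0.24-0.32j]]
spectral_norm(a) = 1.29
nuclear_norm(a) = 1.63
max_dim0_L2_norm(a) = 1.1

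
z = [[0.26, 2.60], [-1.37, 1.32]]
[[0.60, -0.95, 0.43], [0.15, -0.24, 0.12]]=z @ [[0.1, -0.16, 0.07], [0.22, -0.35, 0.16]]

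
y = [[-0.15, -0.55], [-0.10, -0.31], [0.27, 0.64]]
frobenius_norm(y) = 0.96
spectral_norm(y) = 0.95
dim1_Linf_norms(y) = [0.55, 0.31, 0.64]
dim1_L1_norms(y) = [0.7, 0.41, 0.91]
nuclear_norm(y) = 1.01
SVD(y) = [[-0.60, -0.72], [-0.34, -0.16], [0.73, -0.67]] @ diag([0.9539735532362157, 0.059451322322290355]) @ [[0.34, 0.94], [-0.94, 0.34]]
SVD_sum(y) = [[-0.19, -0.54], [-0.11, -0.31], [0.23, 0.65]] + [[0.04, -0.01], [0.01, -0.00], [0.04, -0.01]]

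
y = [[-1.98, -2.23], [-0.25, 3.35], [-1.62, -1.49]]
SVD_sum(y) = [[-1.09, -2.6], [1.16, 2.76], [-0.77, -1.84]] + [[-0.89, 0.37], [-1.41, 0.59], [-0.85, 0.35]]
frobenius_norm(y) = 5.00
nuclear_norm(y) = 6.60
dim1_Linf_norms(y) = [2.23, 3.35, 1.62]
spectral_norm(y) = 4.57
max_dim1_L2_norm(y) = 3.36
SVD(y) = [[0.62, 0.48], [-0.65, 0.75], [0.44, 0.45]] @ diag([4.574191613310872, 2.024739757281532]) @ [[-0.39, -0.92], [-0.92, 0.39]]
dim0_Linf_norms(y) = [1.98, 3.35]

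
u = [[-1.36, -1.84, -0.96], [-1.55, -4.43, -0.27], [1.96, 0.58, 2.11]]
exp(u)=[[-0.51, -0.12, -1.74], [-0.12, 0.1, 0.17], [3.58, -0.5, 5.4]]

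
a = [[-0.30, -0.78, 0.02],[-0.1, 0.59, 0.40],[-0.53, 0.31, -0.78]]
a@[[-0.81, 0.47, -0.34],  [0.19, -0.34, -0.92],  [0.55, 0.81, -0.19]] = [[0.11, 0.14, 0.82], [0.41, 0.08, -0.58], [0.06, -0.99, 0.04]]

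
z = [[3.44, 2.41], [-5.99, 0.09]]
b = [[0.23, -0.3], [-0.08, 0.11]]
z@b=[[0.60, -0.77], [-1.38, 1.81]]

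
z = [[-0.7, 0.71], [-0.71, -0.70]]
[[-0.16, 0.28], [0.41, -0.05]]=z@ [[-0.18, -0.16], [-0.4, 0.24]]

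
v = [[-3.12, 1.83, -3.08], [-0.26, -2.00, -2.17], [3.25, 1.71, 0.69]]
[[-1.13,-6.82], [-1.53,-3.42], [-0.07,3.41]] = v@[[-0.21,0.73], [0.1,0.01], [0.64,1.48]]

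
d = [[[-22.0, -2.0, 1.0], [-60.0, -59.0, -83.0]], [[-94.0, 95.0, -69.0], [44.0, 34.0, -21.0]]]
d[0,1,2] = -83.0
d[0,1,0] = -60.0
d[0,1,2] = -83.0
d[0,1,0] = -60.0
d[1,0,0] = -94.0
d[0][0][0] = -22.0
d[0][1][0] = -60.0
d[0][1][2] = -83.0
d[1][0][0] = -94.0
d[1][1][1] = 34.0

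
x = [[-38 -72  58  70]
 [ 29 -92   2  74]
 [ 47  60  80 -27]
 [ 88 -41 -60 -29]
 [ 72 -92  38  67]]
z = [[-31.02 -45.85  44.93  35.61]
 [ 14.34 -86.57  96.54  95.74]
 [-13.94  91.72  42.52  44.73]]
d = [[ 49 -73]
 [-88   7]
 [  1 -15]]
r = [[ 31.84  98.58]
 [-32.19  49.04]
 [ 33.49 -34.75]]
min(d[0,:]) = -73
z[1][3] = 95.74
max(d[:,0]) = 49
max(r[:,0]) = 33.49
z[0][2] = 44.93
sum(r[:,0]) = 33.14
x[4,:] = [72, -92, 38, 67]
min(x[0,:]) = -72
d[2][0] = 1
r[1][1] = 49.04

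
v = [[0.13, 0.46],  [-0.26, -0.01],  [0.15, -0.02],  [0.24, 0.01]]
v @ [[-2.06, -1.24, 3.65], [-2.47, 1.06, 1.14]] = [[-1.4, 0.33, 1.0], [0.56, 0.31, -0.96], [-0.26, -0.21, 0.52], [-0.52, -0.29, 0.89]]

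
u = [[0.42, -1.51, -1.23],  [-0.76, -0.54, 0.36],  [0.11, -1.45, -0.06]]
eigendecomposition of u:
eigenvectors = [[(0.74+0j),0.72+0.00j,(0.72-0j)], [0.48+0.00j,-0.34+0.06j,-0.34-0.06j], [(0.47+0j),0.32-0.50j,0.32+0.50j]]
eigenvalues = [(-1.35+0j), (0.59+0.73j), (0.59-0.73j)]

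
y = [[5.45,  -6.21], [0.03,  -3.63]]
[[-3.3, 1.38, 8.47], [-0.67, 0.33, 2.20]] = y@[[-0.4, 0.15, 0.87],[0.18, -0.09, -0.6]]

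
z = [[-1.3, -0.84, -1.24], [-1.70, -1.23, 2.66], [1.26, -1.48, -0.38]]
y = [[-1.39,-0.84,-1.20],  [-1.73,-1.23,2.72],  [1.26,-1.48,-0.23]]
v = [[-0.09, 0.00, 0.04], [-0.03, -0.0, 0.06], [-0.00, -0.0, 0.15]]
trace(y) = -2.85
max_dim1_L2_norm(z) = 3.39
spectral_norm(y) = 3.47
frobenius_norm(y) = 4.45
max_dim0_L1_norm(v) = 0.25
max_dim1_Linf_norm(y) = 2.72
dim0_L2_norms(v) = [0.09, 0.0, 0.17]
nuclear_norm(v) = 0.26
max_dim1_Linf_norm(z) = 2.66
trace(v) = 0.06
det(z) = -13.04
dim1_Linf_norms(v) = [0.09, 0.06, 0.15]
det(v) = 0.00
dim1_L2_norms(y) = [2.02, 3.45, 1.96]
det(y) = -13.47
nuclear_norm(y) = 7.41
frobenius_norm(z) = 4.40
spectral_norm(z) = 3.42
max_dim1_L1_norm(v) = 0.15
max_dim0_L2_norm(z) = 2.96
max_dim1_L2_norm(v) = 0.15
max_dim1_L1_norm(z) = 5.59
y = z + v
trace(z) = -2.91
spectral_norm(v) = 0.17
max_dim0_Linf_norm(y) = 2.72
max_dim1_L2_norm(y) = 3.45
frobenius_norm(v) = 0.19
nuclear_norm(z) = 7.33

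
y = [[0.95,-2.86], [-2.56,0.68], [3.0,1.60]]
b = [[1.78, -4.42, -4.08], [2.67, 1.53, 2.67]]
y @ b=[[-5.95, -8.57, -11.51], [-2.74, 12.36, 12.26], [9.61, -10.81, -7.97]]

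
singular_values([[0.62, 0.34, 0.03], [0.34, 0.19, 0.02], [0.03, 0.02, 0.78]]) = [0.83, 0.76, 0.0]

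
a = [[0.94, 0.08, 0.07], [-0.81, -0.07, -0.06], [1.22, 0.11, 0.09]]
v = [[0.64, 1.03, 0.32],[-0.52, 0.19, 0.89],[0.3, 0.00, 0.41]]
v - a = [[-0.30, 0.95, 0.25],  [0.29, 0.26, 0.95],  [-0.92, -0.11, 0.32]]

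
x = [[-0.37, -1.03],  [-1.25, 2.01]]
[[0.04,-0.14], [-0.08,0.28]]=x @ [[0.0, -0.0], [-0.04, 0.14]]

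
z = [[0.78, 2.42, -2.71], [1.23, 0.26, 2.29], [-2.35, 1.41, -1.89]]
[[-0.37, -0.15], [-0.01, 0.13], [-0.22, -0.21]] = z @ [[-0.00,  0.04], [-0.14,  -0.03], [0.01,  0.04]]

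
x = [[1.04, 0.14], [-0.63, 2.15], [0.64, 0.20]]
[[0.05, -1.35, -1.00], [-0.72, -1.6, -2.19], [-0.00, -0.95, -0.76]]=x@[[0.09,  -1.15,  -0.79], [-0.31,  -1.08,  -1.25]]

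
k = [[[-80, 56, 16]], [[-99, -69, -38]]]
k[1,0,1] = -69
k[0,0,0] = -80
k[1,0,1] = -69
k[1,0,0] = -99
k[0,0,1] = 56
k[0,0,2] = 16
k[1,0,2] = -38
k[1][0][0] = -99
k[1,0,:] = [-99, -69, -38]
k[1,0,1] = -69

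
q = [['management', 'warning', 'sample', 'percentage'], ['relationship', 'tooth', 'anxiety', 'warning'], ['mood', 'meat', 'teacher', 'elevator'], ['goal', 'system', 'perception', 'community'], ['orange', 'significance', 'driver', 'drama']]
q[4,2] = 'driver'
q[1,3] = 'warning'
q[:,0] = ['management', 'relationship', 'mood', 'goal', 'orange']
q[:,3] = ['percentage', 'warning', 'elevator', 'community', 'drama']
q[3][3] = 'community'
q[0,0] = 'management'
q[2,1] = 'meat'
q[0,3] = 'percentage'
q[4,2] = 'driver'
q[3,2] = 'perception'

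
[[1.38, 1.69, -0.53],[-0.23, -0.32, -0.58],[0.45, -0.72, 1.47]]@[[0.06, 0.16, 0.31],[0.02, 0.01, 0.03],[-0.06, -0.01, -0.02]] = [[0.15,0.24,0.49], [0.01,-0.03,-0.07], [-0.08,0.05,0.09]]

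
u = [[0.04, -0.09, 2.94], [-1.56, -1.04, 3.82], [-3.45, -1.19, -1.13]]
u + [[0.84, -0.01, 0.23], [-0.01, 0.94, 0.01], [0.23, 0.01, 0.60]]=[[0.88, -0.1, 3.17], [-1.57, -0.1, 3.83], [-3.22, -1.18, -0.53]]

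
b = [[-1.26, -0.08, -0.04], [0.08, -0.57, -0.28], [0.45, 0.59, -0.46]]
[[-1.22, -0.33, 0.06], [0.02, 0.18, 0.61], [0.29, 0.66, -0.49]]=b @ [[0.96, 0.28, 0.02], [-0.03, 0.18, -0.98], [0.28, -0.94, -0.18]]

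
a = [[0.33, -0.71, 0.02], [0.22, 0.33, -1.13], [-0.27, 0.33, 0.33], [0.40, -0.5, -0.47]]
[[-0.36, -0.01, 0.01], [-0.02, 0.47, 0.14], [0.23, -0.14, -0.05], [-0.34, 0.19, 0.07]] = a @[[-0.26,-0.22,-0.07], [0.39,-0.10,-0.05], [0.08,-0.49,-0.15]]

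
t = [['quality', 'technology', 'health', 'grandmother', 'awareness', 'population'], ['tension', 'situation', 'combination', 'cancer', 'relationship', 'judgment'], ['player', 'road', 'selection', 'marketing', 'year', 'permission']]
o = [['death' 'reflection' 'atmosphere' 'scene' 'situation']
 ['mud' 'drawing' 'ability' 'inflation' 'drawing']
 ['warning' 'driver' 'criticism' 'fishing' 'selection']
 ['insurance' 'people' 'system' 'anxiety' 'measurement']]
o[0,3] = 'scene'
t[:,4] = ['awareness', 'relationship', 'year']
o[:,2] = ['atmosphere', 'ability', 'criticism', 'system']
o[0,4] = 'situation'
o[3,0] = 'insurance'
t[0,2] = 'health'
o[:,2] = ['atmosphere', 'ability', 'criticism', 'system']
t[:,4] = ['awareness', 'relationship', 'year']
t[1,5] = 'judgment'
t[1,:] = ['tension', 'situation', 'combination', 'cancer', 'relationship', 'judgment']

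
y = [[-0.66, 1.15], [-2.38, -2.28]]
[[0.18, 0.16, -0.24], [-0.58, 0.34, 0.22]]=y@ [[0.06, -0.18, 0.07], [0.19, 0.04, -0.17]]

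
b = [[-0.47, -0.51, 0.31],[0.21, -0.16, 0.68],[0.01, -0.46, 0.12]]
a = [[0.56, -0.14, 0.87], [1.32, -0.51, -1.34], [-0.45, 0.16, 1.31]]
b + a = [[0.09, -0.65, 1.18],[1.53, -0.67, -0.66],[-0.44, -0.3, 1.43]]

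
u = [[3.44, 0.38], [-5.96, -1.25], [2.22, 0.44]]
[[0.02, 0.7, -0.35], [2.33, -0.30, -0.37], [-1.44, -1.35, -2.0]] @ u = [[-4.88, -1.02], [8.98, 1.10], [-1.35, 0.26]]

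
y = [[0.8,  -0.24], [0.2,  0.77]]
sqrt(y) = [[0.9,-0.13], [0.11,0.89]]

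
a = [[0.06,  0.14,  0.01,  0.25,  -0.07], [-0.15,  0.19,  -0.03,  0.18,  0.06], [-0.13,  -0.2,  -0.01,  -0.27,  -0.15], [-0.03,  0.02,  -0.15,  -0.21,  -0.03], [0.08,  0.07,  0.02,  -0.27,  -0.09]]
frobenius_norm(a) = 0.71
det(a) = -0.00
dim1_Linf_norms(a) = [0.25, 0.19, 0.27, 0.21, 0.27]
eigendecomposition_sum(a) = [[(0.01+0j), 0j, (0.02+0j), 0.06+0.00j, 0.02-0.00j],[(0.01+0j), 0.00+0.00j, 0.04+0.00j, (0.1+0j), (0.04-0j)],[-0.03-0.00j, -0.01-0.00j, -0.07-0.00j, (-0.19-0j), -0.07+0.00j],[(-0.03-0j), (-0.01-0j), -0.09-0.00j, (-0.22-0j), (-0.08+0j)],[(-0.03-0j), -0.01-0.00j, -0.10-0.00j, -0.24-0.00j, (-0.08+0j)]] + [[(0.01+0.06j), (0.02+0.01j), (0.03+0.04j), 0.04-0.02j, -0.05+0.01j], [(-0.04+0.03j), 0.02j, -0.01+0.03j, (0.03+0.02j), -0.03-0.03j], [(-0.05+0.02j), (-0+0.02j), (-0.02+0.03j), (0.03+0.03j), (-0.03-0.04j)], [-0.01-0.03j, (-0.01-0j), (-0.01-0.02j), -0.02+0.01j, 0.02-0.01j], [0.07+0.02j, 0.02-0.02j, (0.06-0.01j), -0.00-0.06j, (-0.01+0.06j)]] + [[(0.01-0.06j), 0.02-0.01j, 0.03-0.04j, 0.04+0.02j, -0.05-0.01j], [(-0.04-0.03j), -0.02j, (-0.01-0.03j), (0.03-0.02j), -0.03+0.03j], [(-0.05-0.02j), -0.00-0.02j, (-0.02-0.03j), 0.03-0.03j, -0.03+0.04j], [(-0.01+0.03j), (-0.01+0j), -0.01+0.02j, -0.02-0.01j, (0.02+0.01j)], [0.07-0.02j, 0.02+0.02j, 0.06+0.01j, -0.00+0.06j, -0.01-0.06j]] + [[0.02+0.09j,0.05-0.15j,(-0.04+0.03j),(0.05+0.01j),-0.07j], [-0.05+0.03j,0.09-0.00j,-0.02-0.01j,(0.01+0.03j),0.04-0.01j], [-0.00-0.12j,-0.09+0.19j,0.05-0.03j,(-0.07-0.02j),(-0.02+0.09j)], [(0.01+0.04j),(0.02-0.07j),(-0.02+0.01j),(0.02+0j),-0.03j], [-0.02-0.01j,0.01+0.03j,0.00-0.01j,(-0.01+0.01j),0.01+0.01j]] + [[0.02-0.09j,0.05+0.15j,(-0.04-0.03j),0.05-0.01j,0.07j], [(-0.05-0.03j),0.09+0.00j,-0.02+0.01j,0.01-0.03j,(0.04+0.01j)], [(-0+0.12j),-0.09-0.19j,0.05+0.03j,-0.07+0.02j,-0.02-0.09j], [0.01-0.04j,(0.02+0.07j),(-0.02-0.01j),(0.02-0j),0.03j], [(-0.02+0.01j),0.01-0.03j,0.01j,-0.01-0.01j,(0.01-0.01j)]]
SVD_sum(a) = [[0.01, 0.10, 0.02, 0.24, 0.06], [0.01, 0.09, 0.02, 0.21, 0.05], [-0.01, -0.14, -0.02, -0.32, -0.08], [-0.01, -0.08, -0.01, -0.18, -0.04], [-0.01, -0.09, -0.02, -0.2, -0.05]] + [[0.02, 0.05, -0.01, -0.02, -0.00], [0.02, 0.05, -0.01, -0.02, -0.0], [-0.03, -0.09, 0.02, 0.04, 0.01], [0.04, 0.10, -0.03, -0.04, -0.01], [0.05, 0.15, -0.04, -0.06, -0.01]] + [[0.04, -0.01, 0.02, 0.00, -0.01],[-0.16, 0.04, -0.08, -0.01, 0.02],[-0.06, 0.01, -0.03, -0.00, 0.01],[-0.09, 0.02, -0.04, -0.00, 0.01],[0.06, -0.01, 0.03, 0.0, -0.01]] + [[-0.02,0.01,0.02,0.02,-0.11], [-0.00,0.00,0.00,0.00,-0.02], [-0.02,0.01,0.02,0.02,-0.09], [0.01,-0.00,-0.01,-0.01,0.03], [-0.01,0.0,0.01,0.01,-0.03]] + [[0.01, -0.01, -0.04, 0.01, -0.01], [-0.01, 0.01, 0.04, -0.01, 0.01], [-0.0, 0.0, 0.0, -0.00, 0.00], [0.02, -0.02, -0.06, 0.02, -0.02], [-0.02, 0.01, 0.04, -0.01, 0.01]]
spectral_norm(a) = 0.59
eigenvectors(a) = [[(0.15+0j), -0.23-0.44j, -0.23+0.44j, -0.53+0.08j, -0.53-0.08j], [0.26+0.00j, 0.21-0.31j, 0.21+0.31j, (-0.15-0.28j), -0.15+0.28j], [-0.47+0.00j, 0.30-0.32j, 0.30+0.32j, 0.74+0.00j, (0.74-0j)], [(-0.56+0j), (0.12+0.19j), 0.12-0.19j, (-0.24+0.03j), (-0.24-0.03j)], [-0.61+0.00j, -0.62+0.00j, -0.62-0.00j, 0.07-0.09j, (0.07+0.09j)]]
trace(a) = -0.06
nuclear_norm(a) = 1.34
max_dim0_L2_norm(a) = 0.53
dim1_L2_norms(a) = [0.3, 0.31, 0.39, 0.26, 0.3]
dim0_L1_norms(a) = [0.45, 0.62, 0.22, 1.18, 0.4]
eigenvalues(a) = [(-0.37+0j), (-0.04+0.19j), (-0.04-0.19j), (0.2+0.07j), (0.2-0.07j)]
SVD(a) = [[-0.45,0.21,-0.20,0.74,0.41], [-0.41,0.23,0.78,0.13,-0.4], [0.61,-0.41,0.32,0.6,-0.04], [0.34,0.47,0.42,-0.19,0.68], [0.39,0.72,-0.28,0.21,-0.46]] @ diag([0.5885422380034948, 0.2508161679096183, 0.23272462631660343, 0.15696772601929343, 0.10958861845603007]) @ [[-0.04,-0.39,-0.07,-0.89,-0.22], [0.30,0.86,-0.22,-0.35,-0.07], [-0.88,0.19,-0.42,-0.04,0.11], [-0.19,0.11,0.19,0.18,-0.94], [0.31,-0.26,-0.86,0.22,-0.23]]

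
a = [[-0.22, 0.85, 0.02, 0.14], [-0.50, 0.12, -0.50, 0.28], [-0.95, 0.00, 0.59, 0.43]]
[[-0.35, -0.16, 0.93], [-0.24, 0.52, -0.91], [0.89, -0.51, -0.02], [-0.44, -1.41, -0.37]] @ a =[[-0.73, -0.32, 0.62, 0.31], [0.66, -0.14, -0.8, -0.28], [0.08, 0.70, 0.26, -0.03], [1.15, -0.54, 0.48, -0.62]]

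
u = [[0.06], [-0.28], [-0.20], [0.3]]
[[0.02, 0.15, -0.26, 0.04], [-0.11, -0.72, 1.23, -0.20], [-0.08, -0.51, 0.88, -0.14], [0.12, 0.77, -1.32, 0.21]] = u@[[0.41, 2.56, -4.39, 0.71]]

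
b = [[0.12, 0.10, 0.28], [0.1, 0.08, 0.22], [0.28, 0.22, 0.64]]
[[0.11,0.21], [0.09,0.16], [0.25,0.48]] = b@[[0.16, 0.12], [0.61, -0.33], [0.11, 0.81]]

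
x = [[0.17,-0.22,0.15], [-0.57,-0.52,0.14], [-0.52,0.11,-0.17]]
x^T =[[0.17, -0.57, -0.52], [-0.22, -0.52, 0.11], [0.15, 0.14, -0.17]]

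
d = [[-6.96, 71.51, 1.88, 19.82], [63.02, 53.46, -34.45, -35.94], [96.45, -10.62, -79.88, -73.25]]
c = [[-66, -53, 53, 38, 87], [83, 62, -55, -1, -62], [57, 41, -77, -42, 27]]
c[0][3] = 38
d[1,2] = -34.45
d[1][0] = 63.02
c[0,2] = 53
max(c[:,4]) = 87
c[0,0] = -66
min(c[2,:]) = -77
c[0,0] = -66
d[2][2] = -79.88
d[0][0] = -6.96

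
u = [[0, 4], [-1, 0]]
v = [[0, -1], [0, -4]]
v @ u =[[1, 0], [4, 0]]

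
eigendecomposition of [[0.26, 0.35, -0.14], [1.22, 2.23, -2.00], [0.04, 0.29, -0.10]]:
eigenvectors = [[0.17+0.00j, 0.64+0.00j, 0.64-0.00j], [0.98+0.00j, (-0.2+0.48j), -0.20-0.48j], [(0.13+0j), (0.22+0.52j), (0.22-0.52j)]]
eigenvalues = [(2.18+0j), (0.1+0.15j), (0.1-0.15j)]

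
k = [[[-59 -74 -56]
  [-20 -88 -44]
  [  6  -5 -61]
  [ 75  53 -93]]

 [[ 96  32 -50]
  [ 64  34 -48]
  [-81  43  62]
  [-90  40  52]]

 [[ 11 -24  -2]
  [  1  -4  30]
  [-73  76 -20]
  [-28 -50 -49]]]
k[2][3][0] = -28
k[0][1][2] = -44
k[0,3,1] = 53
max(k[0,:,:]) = 75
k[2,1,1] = -4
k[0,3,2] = -93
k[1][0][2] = -50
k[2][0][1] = -24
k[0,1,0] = -20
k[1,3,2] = 52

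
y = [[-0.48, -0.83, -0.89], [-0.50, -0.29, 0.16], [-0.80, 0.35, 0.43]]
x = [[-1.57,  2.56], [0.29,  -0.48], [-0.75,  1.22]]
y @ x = [[1.18, -1.92],[0.58, -0.95],[1.04, -1.69]]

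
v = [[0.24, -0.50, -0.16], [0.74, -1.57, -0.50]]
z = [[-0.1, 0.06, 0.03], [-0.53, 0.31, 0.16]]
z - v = [[-0.34, 0.56, 0.19], [-1.27, 1.88, 0.66]]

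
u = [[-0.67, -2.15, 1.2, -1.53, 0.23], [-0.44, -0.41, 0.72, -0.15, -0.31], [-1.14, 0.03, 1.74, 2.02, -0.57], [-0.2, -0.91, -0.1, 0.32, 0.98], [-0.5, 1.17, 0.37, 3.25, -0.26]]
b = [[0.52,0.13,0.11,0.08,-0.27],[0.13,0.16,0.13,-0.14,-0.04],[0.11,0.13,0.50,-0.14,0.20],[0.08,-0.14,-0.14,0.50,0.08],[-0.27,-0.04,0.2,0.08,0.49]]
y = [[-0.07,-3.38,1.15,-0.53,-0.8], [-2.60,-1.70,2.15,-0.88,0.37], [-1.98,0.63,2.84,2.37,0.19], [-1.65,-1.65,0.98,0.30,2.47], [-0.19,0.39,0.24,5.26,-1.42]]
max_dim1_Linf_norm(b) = 0.52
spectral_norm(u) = 4.63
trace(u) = 0.72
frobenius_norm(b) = 1.21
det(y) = 213.02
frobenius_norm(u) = 5.74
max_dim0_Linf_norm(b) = 0.52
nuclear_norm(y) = 18.38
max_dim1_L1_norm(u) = 5.78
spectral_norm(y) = 6.25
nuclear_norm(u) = 9.31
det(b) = 0.00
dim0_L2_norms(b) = [0.62, 0.28, 0.58, 0.55, 0.6]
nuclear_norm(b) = 2.17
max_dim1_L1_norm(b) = 1.11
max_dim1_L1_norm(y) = 8.01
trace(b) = 2.17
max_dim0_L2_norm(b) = 0.62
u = b @ y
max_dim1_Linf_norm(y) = 5.26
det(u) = 0.15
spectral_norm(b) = 0.80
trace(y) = -0.05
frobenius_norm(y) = 9.46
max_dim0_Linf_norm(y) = 5.26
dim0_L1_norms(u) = [2.95, 4.67, 4.13, 7.27, 2.35]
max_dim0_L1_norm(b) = 1.11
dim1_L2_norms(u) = [2.98, 1.0, 2.96, 1.39, 3.52]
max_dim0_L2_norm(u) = 4.14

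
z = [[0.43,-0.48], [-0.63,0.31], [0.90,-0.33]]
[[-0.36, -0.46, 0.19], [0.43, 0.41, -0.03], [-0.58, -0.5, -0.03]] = z @ [[-0.55, -0.31, -0.26], [0.26, 0.68, -0.63]]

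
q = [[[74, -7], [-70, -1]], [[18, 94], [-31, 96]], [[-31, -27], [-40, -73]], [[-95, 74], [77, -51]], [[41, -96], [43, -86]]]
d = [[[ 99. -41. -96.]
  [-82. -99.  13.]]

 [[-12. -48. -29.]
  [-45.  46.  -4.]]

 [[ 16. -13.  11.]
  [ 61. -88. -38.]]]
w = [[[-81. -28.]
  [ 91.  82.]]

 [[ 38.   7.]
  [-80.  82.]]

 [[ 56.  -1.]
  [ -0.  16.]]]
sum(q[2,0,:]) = -58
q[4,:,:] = [[41, -96], [43, -86]]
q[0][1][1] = -1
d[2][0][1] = -13.0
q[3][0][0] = -95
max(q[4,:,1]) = -86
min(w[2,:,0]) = -0.0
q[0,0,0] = 74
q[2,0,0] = -31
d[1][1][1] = 46.0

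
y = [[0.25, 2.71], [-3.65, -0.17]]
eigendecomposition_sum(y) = [[(0.13+1.57j), 1.35-0.02j], [(-1.82+0.02j), (-0.09+1.57j)]] + [[(0.13-1.57j), 1.35+0.02j], [(-1.82-0.02j), -0.09-1.57j]]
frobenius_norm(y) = 4.56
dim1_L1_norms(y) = [2.96, 3.82]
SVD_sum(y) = [[0.78, 0.16], [-3.53, -0.73]] + [[-0.53, 2.55], [-0.12, 0.56]]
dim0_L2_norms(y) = [3.66, 2.72]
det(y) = 9.85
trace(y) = 0.08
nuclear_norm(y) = 6.36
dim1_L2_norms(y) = [2.72, 3.65]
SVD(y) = [[-0.21, 0.98], [0.98, 0.21]] @ diag([3.695033069426138, 2.6654700553274373]) @ [[-0.98,-0.2], [-0.20,0.98]]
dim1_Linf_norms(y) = [2.71, 3.65]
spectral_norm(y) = 3.70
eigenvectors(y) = [[-0.04-0.65j,(-0.04+0.65j)],[(0.76+0j),(0.76-0j)]]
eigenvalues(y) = [(0.04+3.14j), (0.04-3.14j)]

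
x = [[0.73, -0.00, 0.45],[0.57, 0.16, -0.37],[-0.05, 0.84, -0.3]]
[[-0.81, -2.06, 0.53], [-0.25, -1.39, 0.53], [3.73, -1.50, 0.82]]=x @ [[-1.40, -2.33, 0.68], [4.53, -2.21, 1.04], [0.48, -0.79, 0.07]]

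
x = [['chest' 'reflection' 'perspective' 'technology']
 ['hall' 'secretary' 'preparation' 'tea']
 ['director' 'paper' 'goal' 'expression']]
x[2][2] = 'goal'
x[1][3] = 'tea'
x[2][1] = 'paper'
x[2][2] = 'goal'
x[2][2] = 'goal'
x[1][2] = 'preparation'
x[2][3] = 'expression'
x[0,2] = 'perspective'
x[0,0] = 'chest'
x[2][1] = 'paper'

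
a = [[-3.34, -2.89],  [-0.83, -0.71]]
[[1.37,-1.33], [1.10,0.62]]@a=[[-3.47, -3.02], [-4.19, -3.62]]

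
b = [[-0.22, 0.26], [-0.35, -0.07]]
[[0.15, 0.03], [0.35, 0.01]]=b@[[-0.95, -0.05], [-0.22, 0.09]]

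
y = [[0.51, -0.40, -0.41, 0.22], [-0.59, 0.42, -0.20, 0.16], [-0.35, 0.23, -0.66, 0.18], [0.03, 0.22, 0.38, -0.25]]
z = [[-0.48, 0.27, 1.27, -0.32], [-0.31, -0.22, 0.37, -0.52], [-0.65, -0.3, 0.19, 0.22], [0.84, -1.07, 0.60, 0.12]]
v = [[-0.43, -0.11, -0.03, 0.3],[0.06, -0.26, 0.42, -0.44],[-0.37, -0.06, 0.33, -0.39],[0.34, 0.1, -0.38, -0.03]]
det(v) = -0.02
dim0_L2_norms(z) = [1.21, 1.16, 1.46, 0.66]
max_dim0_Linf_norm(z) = 1.27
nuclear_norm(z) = 4.24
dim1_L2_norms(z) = [1.42, 0.74, 0.77, 1.49]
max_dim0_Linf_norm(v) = 0.44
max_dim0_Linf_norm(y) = 0.66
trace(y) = 0.02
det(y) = 0.02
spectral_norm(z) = 1.56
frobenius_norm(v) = 1.18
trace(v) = -0.39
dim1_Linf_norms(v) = [0.43, 0.44, 0.39, 0.38]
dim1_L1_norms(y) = [1.54, 1.37, 1.42, 0.88]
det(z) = -0.79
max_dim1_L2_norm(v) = 0.66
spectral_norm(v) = 0.93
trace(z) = -0.39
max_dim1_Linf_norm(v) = 0.44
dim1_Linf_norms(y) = [0.51, 0.59, 0.66, 0.38]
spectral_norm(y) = 1.09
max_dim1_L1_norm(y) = 1.54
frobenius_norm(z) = 2.32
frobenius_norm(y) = 1.46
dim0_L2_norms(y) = [0.86, 0.66, 0.89, 0.41]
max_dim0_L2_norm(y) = 0.89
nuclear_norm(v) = 2.00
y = v @ z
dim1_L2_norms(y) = [0.8, 0.77, 0.8, 0.51]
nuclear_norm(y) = 2.32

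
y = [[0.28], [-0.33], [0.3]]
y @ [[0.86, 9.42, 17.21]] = [[0.24, 2.64, 4.82], [-0.28, -3.11, -5.68], [0.26, 2.83, 5.16]]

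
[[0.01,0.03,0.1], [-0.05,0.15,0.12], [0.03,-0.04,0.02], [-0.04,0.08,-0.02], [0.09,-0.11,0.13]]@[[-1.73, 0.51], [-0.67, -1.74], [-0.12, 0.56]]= [[-0.05, 0.01], [-0.03, -0.22], [-0.03, 0.1], [0.02, -0.17], [-0.10, 0.31]]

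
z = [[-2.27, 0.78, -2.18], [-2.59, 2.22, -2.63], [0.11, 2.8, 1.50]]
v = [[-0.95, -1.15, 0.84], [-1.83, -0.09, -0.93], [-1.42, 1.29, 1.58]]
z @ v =[[3.82, -0.27, -6.08], [2.13, -0.61, -8.40], [-7.36, 1.56, -0.14]]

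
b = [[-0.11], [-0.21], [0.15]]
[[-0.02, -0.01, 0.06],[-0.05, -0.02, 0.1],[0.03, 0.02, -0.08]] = b @ [[0.22, 0.1, -0.5]]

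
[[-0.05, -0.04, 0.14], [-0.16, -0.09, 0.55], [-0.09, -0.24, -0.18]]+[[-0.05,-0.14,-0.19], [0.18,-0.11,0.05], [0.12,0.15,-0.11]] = [[-0.1,-0.18,-0.05], [0.02,-0.20,0.6], [0.03,-0.09,-0.29]]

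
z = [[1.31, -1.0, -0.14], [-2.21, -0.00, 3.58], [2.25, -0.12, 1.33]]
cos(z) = [[-1.28, 0.64, 0.89], [-0.29, -0.41, -2.38], [-2.14, 0.55, -0.73]]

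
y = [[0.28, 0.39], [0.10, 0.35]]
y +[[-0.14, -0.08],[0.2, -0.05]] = [[0.14, 0.31],[0.30, 0.3]]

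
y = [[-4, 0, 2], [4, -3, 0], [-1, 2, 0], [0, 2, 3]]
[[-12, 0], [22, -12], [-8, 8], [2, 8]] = y @ [[4, 0], [-2, 4], [2, 0]]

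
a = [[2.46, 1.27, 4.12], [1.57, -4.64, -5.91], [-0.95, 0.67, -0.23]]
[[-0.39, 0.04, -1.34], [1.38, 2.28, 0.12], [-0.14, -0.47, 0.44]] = a@[[0.10, 0.28, -0.21], [-0.11, -0.32, 0.26], [-0.12, -0.06, -0.28]]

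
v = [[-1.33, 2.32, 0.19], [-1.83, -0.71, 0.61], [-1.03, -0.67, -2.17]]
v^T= [[-1.33,  -1.83,  -1.03], [2.32,  -0.71,  -0.67], [0.19,  0.61,  -2.17]]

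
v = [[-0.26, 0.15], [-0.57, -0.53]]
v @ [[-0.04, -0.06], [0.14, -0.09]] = [[0.03, 0.00],[-0.05, 0.08]]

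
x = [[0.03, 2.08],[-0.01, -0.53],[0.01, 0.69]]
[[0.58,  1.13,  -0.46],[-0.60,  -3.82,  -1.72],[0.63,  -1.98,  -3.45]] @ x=[[0.0, 0.29], [0.0, -0.41], [0.00, -0.02]]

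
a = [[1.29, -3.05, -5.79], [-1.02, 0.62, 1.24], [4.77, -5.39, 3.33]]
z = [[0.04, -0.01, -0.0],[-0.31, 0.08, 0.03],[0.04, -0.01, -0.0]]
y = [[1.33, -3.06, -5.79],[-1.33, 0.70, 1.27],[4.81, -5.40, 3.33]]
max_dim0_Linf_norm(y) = 5.79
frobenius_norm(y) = 10.58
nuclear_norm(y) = 15.63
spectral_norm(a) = 8.00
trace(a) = 5.24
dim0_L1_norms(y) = [7.47, 9.16, 10.39]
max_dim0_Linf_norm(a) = 5.79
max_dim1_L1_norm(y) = 13.54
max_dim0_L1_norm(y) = 10.39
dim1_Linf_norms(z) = [0.04, 0.31, 0.04]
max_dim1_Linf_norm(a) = 5.79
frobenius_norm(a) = 10.50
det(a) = -31.82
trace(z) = 0.12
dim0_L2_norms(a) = [5.05, 6.22, 6.79]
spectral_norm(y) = 8.07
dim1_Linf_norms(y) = [5.79, 1.33, 5.4]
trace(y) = 5.36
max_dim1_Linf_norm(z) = 0.31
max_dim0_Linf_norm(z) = 0.31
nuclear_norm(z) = 0.33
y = z + a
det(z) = 0.00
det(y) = -42.11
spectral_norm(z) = 0.33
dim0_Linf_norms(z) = [0.31, 0.08, 0.03]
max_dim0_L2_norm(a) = 6.79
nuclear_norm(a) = 15.37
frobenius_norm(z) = 0.33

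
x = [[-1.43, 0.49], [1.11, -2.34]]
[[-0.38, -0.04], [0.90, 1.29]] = x@[[0.16, -0.19], [-0.31, -0.64]]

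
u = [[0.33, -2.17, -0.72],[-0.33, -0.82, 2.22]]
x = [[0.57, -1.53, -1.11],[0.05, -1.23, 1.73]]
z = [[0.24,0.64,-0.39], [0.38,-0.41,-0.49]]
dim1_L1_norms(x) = [3.21, 3.01]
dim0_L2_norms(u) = [0.47, 2.32, 2.33]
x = u + z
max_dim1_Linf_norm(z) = 0.64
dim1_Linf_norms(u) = [2.17, 2.22]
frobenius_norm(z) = 1.08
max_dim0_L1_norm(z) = 1.05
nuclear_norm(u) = 4.70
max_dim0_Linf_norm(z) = 0.64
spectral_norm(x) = 2.12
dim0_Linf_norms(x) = [0.57, 1.53, 1.73]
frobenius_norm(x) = 2.90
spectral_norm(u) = 2.39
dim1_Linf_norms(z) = [0.64, 0.49]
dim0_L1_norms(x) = [0.62, 2.76, 2.84]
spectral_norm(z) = 0.79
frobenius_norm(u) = 3.32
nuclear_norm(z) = 1.53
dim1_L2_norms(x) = [1.97, 2.12]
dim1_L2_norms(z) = [0.79, 0.74]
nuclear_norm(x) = 4.10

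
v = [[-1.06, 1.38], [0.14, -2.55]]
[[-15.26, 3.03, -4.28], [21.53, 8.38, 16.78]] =v @ [[3.67, -7.69, -4.88], [-8.24, -3.71, -6.85]]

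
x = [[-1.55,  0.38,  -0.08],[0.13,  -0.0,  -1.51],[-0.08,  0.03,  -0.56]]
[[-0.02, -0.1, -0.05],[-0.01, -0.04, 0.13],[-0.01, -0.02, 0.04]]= x @ [[0.03, 0.06, 0.04], [0.07, 0.0, 0.01], [0.01, 0.03, -0.08]]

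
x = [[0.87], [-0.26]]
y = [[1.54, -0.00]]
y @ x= [[1.34]]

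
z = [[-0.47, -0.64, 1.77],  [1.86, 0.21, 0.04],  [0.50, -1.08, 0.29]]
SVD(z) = [[-0.79, -0.47, -0.39], [0.60, -0.72, -0.35], [-0.11, -0.51, 0.85]] @ diag([2.146976180255965, 1.8427666332620924, 0.8740162565704378]) @ [[0.67, 0.35, -0.66], [-0.74, 0.38, -0.55], [-0.06, -0.85, -0.52]]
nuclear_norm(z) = 4.86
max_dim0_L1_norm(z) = 2.83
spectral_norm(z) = 2.15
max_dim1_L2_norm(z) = 1.94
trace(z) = 0.03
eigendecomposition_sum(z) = [[-0.65+0.00j, (0.17-0j), (0.65-0j)], [0.71-0.00j, (-0.19+0j), -0.71+0.00j], [0.62-0.00j, (-0.16+0j), -0.62+0.00j]] + [[0.09+0.44j, (-0.41+0.33j), 0.56+0.08j], [(0.58+0.11j), 0.20+0.66j, 0.38-0.64j], [(-0.06+0.41j), -0.46+0.16j, 0.46+0.25j]] + [[0.09-0.44j,  (-0.41-0.33j),  0.56-0.08j], [(0.58-0.11j),  0.20-0.66j,  0.38+0.64j], [(-0.06-0.41j),  -0.46-0.16j,  0.46-0.25j]]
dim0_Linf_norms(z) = [1.86, 1.08, 1.77]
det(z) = -3.46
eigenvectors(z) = [[(0.57+0j), (0.2+0.49j), (0.2-0.49j)], [-0.62+0.00j, 0.69+0.00j, 0.69-0.00j], [-0.54+0.00j, 0.02+0.49j, 0.02-0.49j]]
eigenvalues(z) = [(-1.46+0j), (0.75+1.34j), (0.75-1.34j)]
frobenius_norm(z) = 2.96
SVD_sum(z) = [[-1.14, -0.59, 1.11], [0.86, 0.45, -0.85], [-0.16, -0.08, 0.15]] + [[0.65, -0.34, 0.48], [0.98, -0.51, 0.73], [0.70, -0.36, 0.52]] + [[0.02, 0.29, 0.17], [0.02, 0.26, 0.16], [-0.04, -0.64, -0.38]]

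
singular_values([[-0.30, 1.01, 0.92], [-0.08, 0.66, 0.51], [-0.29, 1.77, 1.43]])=[2.81, 0.14, 0.0]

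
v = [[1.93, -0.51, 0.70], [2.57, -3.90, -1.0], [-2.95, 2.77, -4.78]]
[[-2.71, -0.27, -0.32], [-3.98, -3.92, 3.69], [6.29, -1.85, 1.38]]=v@[[-1.17, -0.32, -0.14], [0.35, 0.56, -0.86], [-0.39, 0.91, -0.7]]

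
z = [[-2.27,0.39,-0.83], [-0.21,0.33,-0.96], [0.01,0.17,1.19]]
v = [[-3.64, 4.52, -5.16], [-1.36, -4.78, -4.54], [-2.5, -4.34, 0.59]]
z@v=[[9.81,  -8.52,  9.45], [2.72,  1.64,  -0.98], [-3.24,  -5.93,  -0.12]]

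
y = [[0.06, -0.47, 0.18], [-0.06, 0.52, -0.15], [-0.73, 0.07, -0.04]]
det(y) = 0.02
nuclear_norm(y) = 1.50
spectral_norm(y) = 0.82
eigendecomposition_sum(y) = [[(0.15+0.14j), 0.06+0.20j, 0.02-0.07j], [(-0.2-0.03j), -0.17-0.12j, (0.02+0.07j)], [-0.63+0.13j, -0.65-0.19j, (0.13+0.18j)]] + [[(0.15-0.14j), 0.06-0.20j, (0.02+0.07j)], [(-0.2+0.03j), -0.17+0.12j, (0.02-0.07j)], [(-0.63-0.13j), -0.65+0.19j, (0.13-0.18j)]] + [[(-0.23-0j), -0.60+0.00j, (0.13-0j)], [0.33+0.00j, (0.86-0j), -0.19+0.00j], [0.53+0.00j, (1.37-0j), (-0.3+0j)]]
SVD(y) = [[-0.5, 0.47, 0.73], [0.53, -0.51, 0.68], [0.69, 0.73, 0.01]] @ diag([0.8163005551738566, 0.6522878785834689, 0.031207804727842868]) @ [[-0.69, 0.68, -0.24], [-0.72, -0.66, 0.20], [-0.02, 0.31, 0.95]]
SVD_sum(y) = [[0.28,-0.28,0.1], [-0.3,0.29,-0.10], [-0.39,0.38,-0.14]] + [[-0.22, -0.2, 0.06],[0.24, 0.22, -0.07],[-0.34, -0.31, 0.09]] + [[-0.00,  0.01,  0.02], [-0.0,  0.01,  0.02], [-0.0,  0.00,  0.00]]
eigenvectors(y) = [[(-0.16-0.24j), (-0.16+0.24j), 0.35+0.00j],[0.27+0.09j, 0.27-0.09j, (-0.5+0j)],[(0.91+0j), (0.91-0j), (-0.79+0j)]]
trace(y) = 0.54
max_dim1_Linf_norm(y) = 0.73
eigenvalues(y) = [(0.11+0.2j), (0.11-0.2j), (0.32+0j)]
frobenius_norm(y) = 1.05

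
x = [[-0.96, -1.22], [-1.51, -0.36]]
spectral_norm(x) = 2.07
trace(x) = -1.32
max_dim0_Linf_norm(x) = 1.51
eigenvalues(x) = [-2.05, 0.73]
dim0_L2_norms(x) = [1.79, 1.27]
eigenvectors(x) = [[-0.75, 0.59], [-0.67, -0.81]]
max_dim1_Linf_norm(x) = 1.51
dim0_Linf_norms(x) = [1.51, 1.22]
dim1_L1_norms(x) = [2.18, 1.87]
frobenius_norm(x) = 2.20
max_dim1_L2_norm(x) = 1.55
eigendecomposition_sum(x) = [[-1.25, -0.90],[-1.11, -0.8]] + [[0.29,-0.32], [-0.40,0.44]]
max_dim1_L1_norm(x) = 2.18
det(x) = -1.50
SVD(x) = [[-0.71,  -0.71], [-0.71,  0.71]] @ diag([2.073318597311123, 0.7218379278230239]) @ [[0.84, 0.54],[-0.54, 0.84]]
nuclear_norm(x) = 2.80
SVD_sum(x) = [[-1.24,-0.79], [-1.23,-0.79]] + [[0.28, -0.43], [-0.28, 0.43]]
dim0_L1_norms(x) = [2.47, 1.58]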